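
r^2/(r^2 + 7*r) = r/(r + 7)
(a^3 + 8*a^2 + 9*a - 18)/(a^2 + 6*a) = a + 2 - 3/a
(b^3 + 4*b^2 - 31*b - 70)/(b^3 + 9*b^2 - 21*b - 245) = (b + 2)/(b + 7)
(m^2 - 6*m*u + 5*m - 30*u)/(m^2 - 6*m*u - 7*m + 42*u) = (m + 5)/(m - 7)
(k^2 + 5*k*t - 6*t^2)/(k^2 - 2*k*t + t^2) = (-k - 6*t)/(-k + t)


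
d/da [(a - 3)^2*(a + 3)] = 3*(a - 3)*(a + 1)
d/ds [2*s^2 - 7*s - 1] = 4*s - 7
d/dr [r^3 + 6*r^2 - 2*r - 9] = 3*r^2 + 12*r - 2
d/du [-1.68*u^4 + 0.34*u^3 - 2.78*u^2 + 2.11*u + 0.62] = -6.72*u^3 + 1.02*u^2 - 5.56*u + 2.11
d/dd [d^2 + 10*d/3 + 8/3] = 2*d + 10/3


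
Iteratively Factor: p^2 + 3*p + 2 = (p + 1)*(p + 2)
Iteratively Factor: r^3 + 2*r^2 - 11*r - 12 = (r - 3)*(r^2 + 5*r + 4) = (r - 3)*(r + 1)*(r + 4)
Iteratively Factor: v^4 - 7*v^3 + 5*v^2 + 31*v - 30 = (v - 1)*(v^3 - 6*v^2 - v + 30) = (v - 5)*(v - 1)*(v^2 - v - 6) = (v - 5)*(v - 1)*(v + 2)*(v - 3)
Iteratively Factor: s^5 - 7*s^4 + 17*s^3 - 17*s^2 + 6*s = (s)*(s^4 - 7*s^3 + 17*s^2 - 17*s + 6) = s*(s - 1)*(s^3 - 6*s^2 + 11*s - 6) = s*(s - 1)^2*(s^2 - 5*s + 6) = s*(s - 3)*(s - 1)^2*(s - 2)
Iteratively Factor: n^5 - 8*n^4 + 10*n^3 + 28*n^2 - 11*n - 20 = (n - 4)*(n^4 - 4*n^3 - 6*n^2 + 4*n + 5) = (n - 4)*(n + 1)*(n^3 - 5*n^2 - n + 5) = (n - 5)*(n - 4)*(n + 1)*(n^2 - 1) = (n - 5)*(n - 4)*(n + 1)^2*(n - 1)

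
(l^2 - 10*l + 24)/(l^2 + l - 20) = (l - 6)/(l + 5)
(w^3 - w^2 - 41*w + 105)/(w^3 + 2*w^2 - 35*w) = (w - 3)/w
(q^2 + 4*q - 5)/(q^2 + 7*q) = (q^2 + 4*q - 5)/(q*(q + 7))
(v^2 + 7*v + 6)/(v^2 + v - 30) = (v + 1)/(v - 5)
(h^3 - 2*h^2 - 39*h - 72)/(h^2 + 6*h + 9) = h - 8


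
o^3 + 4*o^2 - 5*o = o*(o - 1)*(o + 5)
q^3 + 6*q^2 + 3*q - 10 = (q - 1)*(q + 2)*(q + 5)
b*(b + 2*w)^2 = b^3 + 4*b^2*w + 4*b*w^2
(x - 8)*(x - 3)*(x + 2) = x^3 - 9*x^2 + 2*x + 48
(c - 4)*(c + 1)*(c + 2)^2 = c^4 + c^3 - 12*c^2 - 28*c - 16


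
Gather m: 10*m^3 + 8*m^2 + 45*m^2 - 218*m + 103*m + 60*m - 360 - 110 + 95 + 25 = 10*m^3 + 53*m^2 - 55*m - 350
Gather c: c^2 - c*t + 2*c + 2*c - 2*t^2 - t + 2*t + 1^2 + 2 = c^2 + c*(4 - t) - 2*t^2 + t + 3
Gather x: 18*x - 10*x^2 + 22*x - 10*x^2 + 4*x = -20*x^2 + 44*x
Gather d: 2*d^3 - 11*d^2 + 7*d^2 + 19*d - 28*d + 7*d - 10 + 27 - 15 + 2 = 2*d^3 - 4*d^2 - 2*d + 4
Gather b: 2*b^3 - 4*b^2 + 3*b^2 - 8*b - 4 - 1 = 2*b^3 - b^2 - 8*b - 5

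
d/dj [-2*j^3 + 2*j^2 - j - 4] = -6*j^2 + 4*j - 1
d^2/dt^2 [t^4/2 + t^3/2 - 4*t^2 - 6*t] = 6*t^2 + 3*t - 8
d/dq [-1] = 0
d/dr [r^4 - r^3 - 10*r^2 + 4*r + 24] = 4*r^3 - 3*r^2 - 20*r + 4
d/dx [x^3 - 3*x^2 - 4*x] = 3*x^2 - 6*x - 4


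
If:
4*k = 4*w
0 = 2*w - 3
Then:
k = 3/2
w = 3/2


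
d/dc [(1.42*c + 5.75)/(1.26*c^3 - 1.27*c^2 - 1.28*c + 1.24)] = (-3.5784*c^3 - 19.9316*c^2 + 14.605*c + 9.1208)/(1.5876*c^6 - 3.2004*c^5 - 1.6127*c^4 + 6.376*c^3 - 1.5112*c^2 - 3.1744*c + 1.5376)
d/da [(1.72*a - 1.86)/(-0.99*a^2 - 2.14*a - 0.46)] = (1.7028*a^2 - 3.6828*a - 4.7716)/(0.9801*a^4 + 4.2372*a^3 + 5.4904*a^2 + 1.9688*a + 0.2116)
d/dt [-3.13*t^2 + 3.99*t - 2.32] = 3.99 - 6.26*t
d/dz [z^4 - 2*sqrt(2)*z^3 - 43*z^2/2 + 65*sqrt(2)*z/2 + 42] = 4*z^3 - 6*sqrt(2)*z^2 - 43*z + 65*sqrt(2)/2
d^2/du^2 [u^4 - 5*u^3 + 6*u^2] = 12*u^2 - 30*u + 12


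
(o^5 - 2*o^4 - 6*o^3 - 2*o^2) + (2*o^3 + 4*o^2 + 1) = o^5 - 2*o^4 - 4*o^3 + 2*o^2 + 1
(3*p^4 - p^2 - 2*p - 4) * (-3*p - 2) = -9*p^5 - 6*p^4 + 3*p^3 + 8*p^2 + 16*p + 8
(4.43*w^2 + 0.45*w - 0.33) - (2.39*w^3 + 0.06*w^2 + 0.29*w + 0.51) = -2.39*w^3 + 4.37*w^2 + 0.16*w - 0.84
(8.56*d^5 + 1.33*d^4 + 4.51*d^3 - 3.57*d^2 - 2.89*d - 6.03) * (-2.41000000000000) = -20.6296*d^5 - 3.2053*d^4 - 10.8691*d^3 + 8.6037*d^2 + 6.9649*d + 14.5323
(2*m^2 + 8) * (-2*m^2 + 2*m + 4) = -4*m^4 + 4*m^3 - 8*m^2 + 16*m + 32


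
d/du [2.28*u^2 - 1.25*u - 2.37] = 4.56*u - 1.25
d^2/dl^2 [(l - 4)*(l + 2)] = 2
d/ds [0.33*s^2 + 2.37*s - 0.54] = 0.66*s + 2.37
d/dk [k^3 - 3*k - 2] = 3*k^2 - 3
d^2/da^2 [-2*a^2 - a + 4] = -4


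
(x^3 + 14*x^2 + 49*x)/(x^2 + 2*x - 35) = x*(x + 7)/(x - 5)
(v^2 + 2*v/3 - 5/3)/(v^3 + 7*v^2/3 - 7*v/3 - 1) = (3*v + 5)/(3*v^2 + 10*v + 3)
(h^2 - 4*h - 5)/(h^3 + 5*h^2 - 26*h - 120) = (h + 1)/(h^2 + 10*h + 24)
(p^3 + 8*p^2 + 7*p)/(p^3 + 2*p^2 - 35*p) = (p + 1)/(p - 5)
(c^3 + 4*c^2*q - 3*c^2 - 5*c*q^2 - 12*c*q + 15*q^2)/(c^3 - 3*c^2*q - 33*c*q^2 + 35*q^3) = (3 - c)/(-c + 7*q)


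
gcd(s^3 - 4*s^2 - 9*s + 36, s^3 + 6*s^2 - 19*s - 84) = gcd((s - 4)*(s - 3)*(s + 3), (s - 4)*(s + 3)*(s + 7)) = s^2 - s - 12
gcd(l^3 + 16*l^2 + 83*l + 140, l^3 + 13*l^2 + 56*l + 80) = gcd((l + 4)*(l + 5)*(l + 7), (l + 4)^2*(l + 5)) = l^2 + 9*l + 20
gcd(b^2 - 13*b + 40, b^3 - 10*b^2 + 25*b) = b - 5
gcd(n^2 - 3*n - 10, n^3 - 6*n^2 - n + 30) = n^2 - 3*n - 10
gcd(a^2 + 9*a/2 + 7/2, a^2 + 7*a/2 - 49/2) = 1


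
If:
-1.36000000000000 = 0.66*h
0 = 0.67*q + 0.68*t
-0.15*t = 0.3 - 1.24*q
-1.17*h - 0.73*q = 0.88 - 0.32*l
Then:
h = -2.06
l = -4.29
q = 0.22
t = -0.21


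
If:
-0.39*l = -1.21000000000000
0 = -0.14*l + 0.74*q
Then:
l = 3.10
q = 0.59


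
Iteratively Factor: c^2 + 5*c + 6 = (c + 3)*(c + 2)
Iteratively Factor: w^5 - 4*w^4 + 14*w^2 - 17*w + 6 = (w - 1)*(w^4 - 3*w^3 - 3*w^2 + 11*w - 6) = (w - 1)*(w + 2)*(w^3 - 5*w^2 + 7*w - 3) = (w - 1)^2*(w + 2)*(w^2 - 4*w + 3) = (w - 1)^3*(w + 2)*(w - 3)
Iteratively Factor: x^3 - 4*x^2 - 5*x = (x + 1)*(x^2 - 5*x) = (x - 5)*(x + 1)*(x)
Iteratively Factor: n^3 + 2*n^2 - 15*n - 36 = (n + 3)*(n^2 - n - 12) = (n - 4)*(n + 3)*(n + 3)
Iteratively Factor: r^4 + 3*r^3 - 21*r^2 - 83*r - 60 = (r + 4)*(r^3 - r^2 - 17*r - 15) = (r + 1)*(r + 4)*(r^2 - 2*r - 15) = (r + 1)*(r + 3)*(r + 4)*(r - 5)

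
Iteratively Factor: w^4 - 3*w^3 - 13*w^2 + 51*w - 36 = (w - 3)*(w^3 - 13*w + 12) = (w - 3)^2*(w^2 + 3*w - 4) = (w - 3)^2*(w - 1)*(w + 4)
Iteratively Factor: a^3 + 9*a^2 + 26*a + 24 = (a + 2)*(a^2 + 7*a + 12) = (a + 2)*(a + 3)*(a + 4)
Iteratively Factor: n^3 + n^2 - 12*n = (n - 3)*(n^2 + 4*n) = n*(n - 3)*(n + 4)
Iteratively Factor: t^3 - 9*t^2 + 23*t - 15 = (t - 1)*(t^2 - 8*t + 15) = (t - 3)*(t - 1)*(t - 5)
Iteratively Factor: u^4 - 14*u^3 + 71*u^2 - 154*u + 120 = (u - 3)*(u^3 - 11*u^2 + 38*u - 40) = (u - 3)*(u - 2)*(u^2 - 9*u + 20) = (u - 5)*(u - 3)*(u - 2)*(u - 4)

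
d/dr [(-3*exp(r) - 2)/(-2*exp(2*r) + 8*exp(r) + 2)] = (-3*exp(2*r) - 4*exp(r) + 5)*exp(r)/(2*(exp(4*r) - 8*exp(3*r) + 14*exp(2*r) + 8*exp(r) + 1))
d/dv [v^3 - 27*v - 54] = 3*v^2 - 27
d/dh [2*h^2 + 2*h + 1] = 4*h + 2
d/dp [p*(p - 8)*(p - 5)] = 3*p^2 - 26*p + 40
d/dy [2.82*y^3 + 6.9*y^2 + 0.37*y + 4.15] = 8.46*y^2 + 13.8*y + 0.37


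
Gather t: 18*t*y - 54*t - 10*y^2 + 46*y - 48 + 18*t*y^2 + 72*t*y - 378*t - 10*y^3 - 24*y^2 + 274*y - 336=t*(18*y^2 + 90*y - 432) - 10*y^3 - 34*y^2 + 320*y - 384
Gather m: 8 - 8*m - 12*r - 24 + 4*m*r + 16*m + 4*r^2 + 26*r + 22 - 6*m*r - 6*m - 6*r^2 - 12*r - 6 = m*(2 - 2*r) - 2*r^2 + 2*r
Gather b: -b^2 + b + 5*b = -b^2 + 6*b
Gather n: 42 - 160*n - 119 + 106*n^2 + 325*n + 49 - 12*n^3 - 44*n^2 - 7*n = -12*n^3 + 62*n^2 + 158*n - 28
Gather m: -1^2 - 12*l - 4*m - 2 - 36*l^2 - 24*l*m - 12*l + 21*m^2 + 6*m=-36*l^2 - 24*l + 21*m^2 + m*(2 - 24*l) - 3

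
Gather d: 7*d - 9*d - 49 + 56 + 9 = 16 - 2*d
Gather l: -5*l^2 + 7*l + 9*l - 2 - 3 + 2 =-5*l^2 + 16*l - 3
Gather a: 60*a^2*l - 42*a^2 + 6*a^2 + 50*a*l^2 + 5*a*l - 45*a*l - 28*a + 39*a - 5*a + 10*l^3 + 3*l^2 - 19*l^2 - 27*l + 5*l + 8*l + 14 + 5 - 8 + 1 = a^2*(60*l - 36) + a*(50*l^2 - 40*l + 6) + 10*l^3 - 16*l^2 - 14*l + 12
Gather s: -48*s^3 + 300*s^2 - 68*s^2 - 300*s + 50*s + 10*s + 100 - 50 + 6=-48*s^3 + 232*s^2 - 240*s + 56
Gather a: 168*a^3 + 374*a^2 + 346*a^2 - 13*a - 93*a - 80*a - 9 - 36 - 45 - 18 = 168*a^3 + 720*a^2 - 186*a - 108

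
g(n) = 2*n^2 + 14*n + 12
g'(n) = 4*n + 14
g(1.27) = 33.01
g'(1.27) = 19.08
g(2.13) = 50.89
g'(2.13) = 22.52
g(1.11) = 30.00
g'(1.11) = 18.44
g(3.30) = 79.98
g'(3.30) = 27.20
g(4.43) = 113.27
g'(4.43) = 31.72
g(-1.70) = -6.02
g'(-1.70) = 7.20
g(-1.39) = -3.60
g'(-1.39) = 8.44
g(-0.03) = 11.58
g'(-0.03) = 13.88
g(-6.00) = 0.00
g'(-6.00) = -10.00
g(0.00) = 12.00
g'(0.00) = 14.00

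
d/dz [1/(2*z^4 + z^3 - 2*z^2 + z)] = (-8*z^3 - 3*z^2 + 4*z - 1)/(z^2*(2*z^3 + z^2 - 2*z + 1)^2)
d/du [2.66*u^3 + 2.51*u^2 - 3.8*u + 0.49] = 7.98*u^2 + 5.02*u - 3.8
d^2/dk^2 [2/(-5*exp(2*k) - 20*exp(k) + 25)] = 8*((exp(k) + 1)*(exp(2*k) + 4*exp(k) - 5) - 2*(exp(k) + 2)^2*exp(k))*exp(k)/(5*(exp(2*k) + 4*exp(k) - 5)^3)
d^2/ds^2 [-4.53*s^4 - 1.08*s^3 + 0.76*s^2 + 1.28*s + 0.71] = -54.36*s^2 - 6.48*s + 1.52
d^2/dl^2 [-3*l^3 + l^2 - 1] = 2 - 18*l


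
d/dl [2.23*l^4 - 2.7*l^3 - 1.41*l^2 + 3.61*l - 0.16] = 8.92*l^3 - 8.1*l^2 - 2.82*l + 3.61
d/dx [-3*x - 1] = -3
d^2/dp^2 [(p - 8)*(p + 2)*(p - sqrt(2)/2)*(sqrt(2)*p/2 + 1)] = 6*sqrt(2)*p^2 - 18*sqrt(2)*p + 3*p - 17*sqrt(2) - 6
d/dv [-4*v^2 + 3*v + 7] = 3 - 8*v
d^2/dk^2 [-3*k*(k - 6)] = -6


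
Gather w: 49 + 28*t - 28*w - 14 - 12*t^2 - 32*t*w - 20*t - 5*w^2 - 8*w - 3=-12*t^2 + 8*t - 5*w^2 + w*(-32*t - 36) + 32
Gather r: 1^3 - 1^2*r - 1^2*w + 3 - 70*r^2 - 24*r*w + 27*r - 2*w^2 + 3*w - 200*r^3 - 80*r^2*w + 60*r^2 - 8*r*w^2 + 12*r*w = -200*r^3 + r^2*(-80*w - 10) + r*(-8*w^2 - 12*w + 26) - 2*w^2 + 2*w + 4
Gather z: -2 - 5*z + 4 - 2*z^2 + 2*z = -2*z^2 - 3*z + 2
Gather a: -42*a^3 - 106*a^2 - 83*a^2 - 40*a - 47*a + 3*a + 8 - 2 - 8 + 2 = -42*a^3 - 189*a^2 - 84*a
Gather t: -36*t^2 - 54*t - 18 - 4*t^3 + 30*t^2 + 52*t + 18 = -4*t^3 - 6*t^2 - 2*t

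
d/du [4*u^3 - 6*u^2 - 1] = 12*u*(u - 1)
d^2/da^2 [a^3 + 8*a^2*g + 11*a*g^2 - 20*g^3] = 6*a + 16*g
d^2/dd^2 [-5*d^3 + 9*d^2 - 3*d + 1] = 18 - 30*d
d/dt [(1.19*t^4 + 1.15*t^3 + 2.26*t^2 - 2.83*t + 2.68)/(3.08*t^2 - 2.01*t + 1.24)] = (7.3304*t^5 - 3.6337*t^4 + 1.2794*t^3 + 8.4518*t^2 - 10.904*t + 1.8776)/(9.4864*t^4 - 12.3816*t^3 + 11.6785*t^2 - 4.9848*t + 1.5376)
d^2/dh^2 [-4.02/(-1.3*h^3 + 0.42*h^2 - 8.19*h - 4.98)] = ((3.3768 - 31.356*h)*(1.3*h^3 - 0.42*h^2 + 8.19*h + 4.98) + 4.02*(3.9*h^2 - 0.84*h + 8.19)*(7.8*h^2 - 1.68*h + 16.38))/(1.3*h^3 - 0.42*h^2 + 8.19*h + 4.98)^3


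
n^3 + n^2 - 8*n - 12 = (n - 3)*(n + 2)^2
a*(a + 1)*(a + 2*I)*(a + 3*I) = a^4 + a^3 + 5*I*a^3 - 6*a^2 + 5*I*a^2 - 6*a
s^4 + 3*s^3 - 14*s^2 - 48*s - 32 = (s - 4)*(s + 1)*(s + 2)*(s + 4)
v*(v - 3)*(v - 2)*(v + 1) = v^4 - 4*v^3 + v^2 + 6*v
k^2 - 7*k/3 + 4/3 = (k - 4/3)*(k - 1)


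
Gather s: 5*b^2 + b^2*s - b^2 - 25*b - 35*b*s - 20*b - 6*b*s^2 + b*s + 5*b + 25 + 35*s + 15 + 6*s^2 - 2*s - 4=4*b^2 - 40*b + s^2*(6 - 6*b) + s*(b^2 - 34*b + 33) + 36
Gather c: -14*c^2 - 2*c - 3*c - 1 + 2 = -14*c^2 - 5*c + 1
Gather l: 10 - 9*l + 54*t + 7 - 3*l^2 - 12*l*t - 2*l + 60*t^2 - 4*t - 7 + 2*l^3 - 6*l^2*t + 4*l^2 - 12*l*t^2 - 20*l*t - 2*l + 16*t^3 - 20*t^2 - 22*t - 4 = 2*l^3 + l^2*(1 - 6*t) + l*(-12*t^2 - 32*t - 13) + 16*t^3 + 40*t^2 + 28*t + 6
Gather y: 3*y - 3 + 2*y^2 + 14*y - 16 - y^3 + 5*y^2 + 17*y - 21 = -y^3 + 7*y^2 + 34*y - 40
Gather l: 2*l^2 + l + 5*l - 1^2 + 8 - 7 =2*l^2 + 6*l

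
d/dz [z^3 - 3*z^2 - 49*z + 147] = 3*z^2 - 6*z - 49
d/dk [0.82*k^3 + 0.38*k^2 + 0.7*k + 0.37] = 2.46*k^2 + 0.76*k + 0.7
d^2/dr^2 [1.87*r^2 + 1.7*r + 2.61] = 3.74000000000000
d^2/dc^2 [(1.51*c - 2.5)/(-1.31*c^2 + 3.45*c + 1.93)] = ((1.51*c - 2.5)*(2.62*c - 3.45)*(5.24*c - 6.9) + (11.8686*c - 16.969)*(-1.31*c^2 + 3.45*c + 1.93))/(-1.31*c^2 + 3.45*c + 1.93)^3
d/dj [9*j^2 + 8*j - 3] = 18*j + 8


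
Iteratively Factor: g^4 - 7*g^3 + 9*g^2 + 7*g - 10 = (g - 5)*(g^3 - 2*g^2 - g + 2) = (g - 5)*(g + 1)*(g^2 - 3*g + 2) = (g - 5)*(g - 2)*(g + 1)*(g - 1)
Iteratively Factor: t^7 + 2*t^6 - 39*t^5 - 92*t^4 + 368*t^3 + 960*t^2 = (t + 4)*(t^6 - 2*t^5 - 31*t^4 + 32*t^3 + 240*t^2) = t*(t + 4)*(t^5 - 2*t^4 - 31*t^3 + 32*t^2 + 240*t) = t*(t - 4)*(t + 4)*(t^4 + 2*t^3 - 23*t^2 - 60*t) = t^2*(t - 4)*(t + 4)*(t^3 + 2*t^2 - 23*t - 60) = t^2*(t - 4)*(t + 3)*(t + 4)*(t^2 - t - 20) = t^2*(t - 4)*(t + 3)*(t + 4)^2*(t - 5)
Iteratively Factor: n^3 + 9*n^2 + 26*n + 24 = (n + 3)*(n^2 + 6*n + 8) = (n + 2)*(n + 3)*(n + 4)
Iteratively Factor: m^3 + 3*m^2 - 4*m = (m)*(m^2 + 3*m - 4) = m*(m - 1)*(m + 4)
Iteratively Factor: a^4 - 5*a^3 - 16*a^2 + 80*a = (a - 5)*(a^3 - 16*a) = a*(a - 5)*(a^2 - 16) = a*(a - 5)*(a + 4)*(a - 4)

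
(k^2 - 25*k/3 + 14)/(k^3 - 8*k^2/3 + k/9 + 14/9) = 3*(k - 6)/(3*k^2 - k - 2)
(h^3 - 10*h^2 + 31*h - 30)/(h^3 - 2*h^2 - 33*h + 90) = (h - 2)/(h + 6)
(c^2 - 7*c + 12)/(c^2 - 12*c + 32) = (c - 3)/(c - 8)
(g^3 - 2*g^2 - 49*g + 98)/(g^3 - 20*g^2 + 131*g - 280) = (g^2 + 5*g - 14)/(g^2 - 13*g + 40)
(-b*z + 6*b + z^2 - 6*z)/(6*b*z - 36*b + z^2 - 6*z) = (-b + z)/(6*b + z)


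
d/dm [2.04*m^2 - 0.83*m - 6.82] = 4.08*m - 0.83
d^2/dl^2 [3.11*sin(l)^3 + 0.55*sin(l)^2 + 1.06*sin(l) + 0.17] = -3.3925*sin(l) + 6.9975*sin(3*l) + 1.1*cos(2*l)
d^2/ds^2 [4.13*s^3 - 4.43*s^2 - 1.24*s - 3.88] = 24.78*s - 8.86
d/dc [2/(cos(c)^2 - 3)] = 8*sin(2*c)/(5 - cos(2*c))^2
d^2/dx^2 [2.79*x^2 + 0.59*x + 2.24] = 5.58000000000000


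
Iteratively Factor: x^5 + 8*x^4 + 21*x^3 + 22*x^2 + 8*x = (x)*(x^4 + 8*x^3 + 21*x^2 + 22*x + 8) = x*(x + 1)*(x^3 + 7*x^2 + 14*x + 8) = x*(x + 1)^2*(x^2 + 6*x + 8) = x*(x + 1)^2*(x + 2)*(x + 4)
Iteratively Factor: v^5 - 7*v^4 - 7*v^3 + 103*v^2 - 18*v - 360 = (v - 5)*(v^4 - 2*v^3 - 17*v^2 + 18*v + 72) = (v - 5)*(v - 4)*(v^3 + 2*v^2 - 9*v - 18) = (v - 5)*(v - 4)*(v - 3)*(v^2 + 5*v + 6) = (v - 5)*(v - 4)*(v - 3)*(v + 3)*(v + 2)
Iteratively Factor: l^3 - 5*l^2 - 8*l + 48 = (l - 4)*(l^2 - l - 12) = (l - 4)*(l + 3)*(l - 4)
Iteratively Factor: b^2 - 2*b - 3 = (b - 3)*(b + 1)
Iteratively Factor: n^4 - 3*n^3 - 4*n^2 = (n)*(n^3 - 3*n^2 - 4*n) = n^2*(n^2 - 3*n - 4) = n^2*(n - 4)*(n + 1)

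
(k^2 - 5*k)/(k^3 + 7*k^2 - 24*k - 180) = k/(k^2 + 12*k + 36)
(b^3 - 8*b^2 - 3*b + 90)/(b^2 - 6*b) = b - 2 - 15/b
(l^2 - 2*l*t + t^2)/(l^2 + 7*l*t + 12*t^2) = (l^2 - 2*l*t + t^2)/(l^2 + 7*l*t + 12*t^2)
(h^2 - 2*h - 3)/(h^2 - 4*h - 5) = (h - 3)/(h - 5)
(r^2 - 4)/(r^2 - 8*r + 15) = (r^2 - 4)/(r^2 - 8*r + 15)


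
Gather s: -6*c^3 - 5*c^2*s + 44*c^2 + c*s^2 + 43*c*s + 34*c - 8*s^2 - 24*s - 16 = -6*c^3 + 44*c^2 + 34*c + s^2*(c - 8) + s*(-5*c^2 + 43*c - 24) - 16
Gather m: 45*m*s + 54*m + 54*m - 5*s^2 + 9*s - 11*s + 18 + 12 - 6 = m*(45*s + 108) - 5*s^2 - 2*s + 24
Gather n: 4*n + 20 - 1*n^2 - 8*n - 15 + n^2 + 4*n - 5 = 0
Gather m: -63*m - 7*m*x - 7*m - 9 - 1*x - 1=m*(-7*x - 70) - x - 10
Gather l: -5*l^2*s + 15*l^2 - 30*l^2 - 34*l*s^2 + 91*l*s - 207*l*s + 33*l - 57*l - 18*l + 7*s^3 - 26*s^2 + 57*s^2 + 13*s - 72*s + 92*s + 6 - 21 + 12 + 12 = l^2*(-5*s - 15) + l*(-34*s^2 - 116*s - 42) + 7*s^3 + 31*s^2 + 33*s + 9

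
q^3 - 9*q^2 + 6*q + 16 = (q - 8)*(q - 2)*(q + 1)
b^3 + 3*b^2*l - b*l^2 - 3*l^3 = (b - l)*(b + l)*(b + 3*l)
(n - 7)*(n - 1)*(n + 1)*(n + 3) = n^4 - 4*n^3 - 22*n^2 + 4*n + 21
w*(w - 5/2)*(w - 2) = w^3 - 9*w^2/2 + 5*w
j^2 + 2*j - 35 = (j - 5)*(j + 7)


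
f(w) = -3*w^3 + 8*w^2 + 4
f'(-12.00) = -1488.00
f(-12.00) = 6340.00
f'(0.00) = 0.00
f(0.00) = 4.00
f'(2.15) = -7.20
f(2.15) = 11.16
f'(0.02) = 0.32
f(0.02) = 4.00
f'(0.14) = 2.06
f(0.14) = 4.15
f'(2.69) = -22.08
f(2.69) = 3.49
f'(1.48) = 3.97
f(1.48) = 11.80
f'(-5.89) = -406.47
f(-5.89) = 894.55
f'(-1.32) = -36.80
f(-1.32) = 24.84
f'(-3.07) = -133.94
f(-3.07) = 166.20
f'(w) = -9*w^2 + 16*w = w*(16 - 9*w)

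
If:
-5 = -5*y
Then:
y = 1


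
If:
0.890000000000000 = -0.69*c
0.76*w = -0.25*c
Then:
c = -1.29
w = 0.42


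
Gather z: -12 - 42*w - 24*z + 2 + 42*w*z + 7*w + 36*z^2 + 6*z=-35*w + 36*z^2 + z*(42*w - 18) - 10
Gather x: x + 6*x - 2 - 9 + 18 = 7*x + 7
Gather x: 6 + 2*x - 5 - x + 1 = x + 2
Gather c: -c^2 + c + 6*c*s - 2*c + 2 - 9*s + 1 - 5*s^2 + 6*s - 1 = -c^2 + c*(6*s - 1) - 5*s^2 - 3*s + 2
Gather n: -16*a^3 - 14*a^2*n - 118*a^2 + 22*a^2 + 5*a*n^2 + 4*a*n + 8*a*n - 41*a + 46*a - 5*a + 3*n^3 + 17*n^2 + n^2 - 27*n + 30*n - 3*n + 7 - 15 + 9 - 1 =-16*a^3 - 96*a^2 + 3*n^3 + n^2*(5*a + 18) + n*(-14*a^2 + 12*a)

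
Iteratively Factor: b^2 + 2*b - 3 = (b + 3)*(b - 1)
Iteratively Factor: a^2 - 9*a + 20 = (a - 4)*(a - 5)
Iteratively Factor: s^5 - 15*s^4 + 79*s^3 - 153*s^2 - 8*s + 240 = (s - 3)*(s^4 - 12*s^3 + 43*s^2 - 24*s - 80) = (s - 4)*(s - 3)*(s^3 - 8*s^2 + 11*s + 20) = (s - 5)*(s - 4)*(s - 3)*(s^2 - 3*s - 4) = (s - 5)*(s - 4)*(s - 3)*(s + 1)*(s - 4)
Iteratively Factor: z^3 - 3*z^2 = (z)*(z^2 - 3*z) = z^2*(z - 3)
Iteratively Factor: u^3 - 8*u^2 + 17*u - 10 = (u - 1)*(u^2 - 7*u + 10) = (u - 5)*(u - 1)*(u - 2)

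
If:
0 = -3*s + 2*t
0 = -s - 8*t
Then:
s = 0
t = 0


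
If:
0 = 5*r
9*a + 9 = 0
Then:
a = -1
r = 0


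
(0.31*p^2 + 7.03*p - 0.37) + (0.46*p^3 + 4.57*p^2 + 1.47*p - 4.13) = 0.46*p^3 + 4.88*p^2 + 8.5*p - 4.5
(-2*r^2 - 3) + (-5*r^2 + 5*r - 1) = -7*r^2 + 5*r - 4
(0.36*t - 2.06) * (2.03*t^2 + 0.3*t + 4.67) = 0.7308*t^3 - 4.0738*t^2 + 1.0632*t - 9.6202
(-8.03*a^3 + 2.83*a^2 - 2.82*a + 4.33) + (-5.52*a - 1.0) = -8.03*a^3 + 2.83*a^2 - 8.34*a + 3.33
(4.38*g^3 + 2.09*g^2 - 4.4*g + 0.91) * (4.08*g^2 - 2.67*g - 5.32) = 17.8704*g^5 - 3.1674*g^4 - 46.8339*g^3 + 4.342*g^2 + 20.9783*g - 4.8412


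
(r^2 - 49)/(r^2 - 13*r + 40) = (r^2 - 49)/(r^2 - 13*r + 40)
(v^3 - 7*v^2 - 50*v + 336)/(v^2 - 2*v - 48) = (v^2 + v - 42)/(v + 6)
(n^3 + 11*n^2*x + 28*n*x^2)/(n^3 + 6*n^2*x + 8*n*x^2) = (n + 7*x)/(n + 2*x)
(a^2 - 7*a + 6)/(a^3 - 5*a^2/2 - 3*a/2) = 2*(-a^2 + 7*a - 6)/(a*(-2*a^2 + 5*a + 3))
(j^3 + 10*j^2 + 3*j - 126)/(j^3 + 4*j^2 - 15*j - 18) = (j + 7)/(j + 1)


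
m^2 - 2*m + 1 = (m - 1)^2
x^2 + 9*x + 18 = (x + 3)*(x + 6)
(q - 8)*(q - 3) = q^2 - 11*q + 24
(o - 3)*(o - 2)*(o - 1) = o^3 - 6*o^2 + 11*o - 6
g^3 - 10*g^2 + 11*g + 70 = (g - 7)*(g - 5)*(g + 2)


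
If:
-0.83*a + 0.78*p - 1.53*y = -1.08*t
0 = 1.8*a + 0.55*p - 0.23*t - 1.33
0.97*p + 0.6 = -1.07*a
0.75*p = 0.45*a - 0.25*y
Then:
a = -2.86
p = 2.54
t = -22.10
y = -12.75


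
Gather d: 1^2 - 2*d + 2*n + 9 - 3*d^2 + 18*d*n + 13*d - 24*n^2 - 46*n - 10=-3*d^2 + d*(18*n + 11) - 24*n^2 - 44*n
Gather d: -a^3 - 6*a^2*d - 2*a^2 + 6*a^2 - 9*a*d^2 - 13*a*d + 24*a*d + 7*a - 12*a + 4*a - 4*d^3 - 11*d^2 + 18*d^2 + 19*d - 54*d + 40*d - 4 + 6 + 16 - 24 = -a^3 + 4*a^2 - a - 4*d^3 + d^2*(7 - 9*a) + d*(-6*a^2 + 11*a + 5) - 6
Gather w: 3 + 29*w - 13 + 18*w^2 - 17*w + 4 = 18*w^2 + 12*w - 6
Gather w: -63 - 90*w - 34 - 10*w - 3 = -100*w - 100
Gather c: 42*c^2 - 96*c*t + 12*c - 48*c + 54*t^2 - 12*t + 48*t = 42*c^2 + c*(-96*t - 36) + 54*t^2 + 36*t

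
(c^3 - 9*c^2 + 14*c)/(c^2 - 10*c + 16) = c*(c - 7)/(c - 8)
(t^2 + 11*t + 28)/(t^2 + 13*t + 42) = (t + 4)/(t + 6)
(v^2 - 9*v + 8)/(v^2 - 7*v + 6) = (v - 8)/(v - 6)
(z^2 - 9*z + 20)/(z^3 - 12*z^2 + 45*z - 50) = (z - 4)/(z^2 - 7*z + 10)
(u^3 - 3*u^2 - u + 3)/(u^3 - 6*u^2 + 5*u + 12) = (u - 1)/(u - 4)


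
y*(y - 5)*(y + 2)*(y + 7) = y^4 + 4*y^3 - 31*y^2 - 70*y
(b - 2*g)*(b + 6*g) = b^2 + 4*b*g - 12*g^2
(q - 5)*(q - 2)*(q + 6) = q^3 - q^2 - 32*q + 60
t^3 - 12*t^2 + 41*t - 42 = (t - 7)*(t - 3)*(t - 2)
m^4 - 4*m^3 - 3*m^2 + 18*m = m*(m - 3)^2*(m + 2)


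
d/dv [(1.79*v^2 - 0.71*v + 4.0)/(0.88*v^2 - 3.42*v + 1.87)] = (-5.497*v^2 - 0.3454*v + 12.3523)/(0.7744*v^4 - 6.0192*v^3 + 14.9876*v^2 - 12.7908*v + 3.4969)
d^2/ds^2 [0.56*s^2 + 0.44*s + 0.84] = 1.12000000000000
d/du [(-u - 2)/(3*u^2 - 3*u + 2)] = (3*u^2 + 12*u - 8)/(9*u^4 - 18*u^3 + 21*u^2 - 12*u + 4)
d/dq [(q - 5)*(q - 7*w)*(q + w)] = 3*q^2 - 12*q*w - 10*q - 7*w^2 + 30*w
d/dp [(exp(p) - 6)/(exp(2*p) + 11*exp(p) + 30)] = (-(exp(p) - 6)*(2*exp(p) + 11) + exp(2*p) + 11*exp(p) + 30)*exp(p)/(exp(2*p) + 11*exp(p) + 30)^2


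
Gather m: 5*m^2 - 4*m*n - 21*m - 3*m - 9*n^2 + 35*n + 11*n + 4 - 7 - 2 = 5*m^2 + m*(-4*n - 24) - 9*n^2 + 46*n - 5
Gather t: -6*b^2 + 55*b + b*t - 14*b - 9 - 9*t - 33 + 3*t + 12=-6*b^2 + 41*b + t*(b - 6) - 30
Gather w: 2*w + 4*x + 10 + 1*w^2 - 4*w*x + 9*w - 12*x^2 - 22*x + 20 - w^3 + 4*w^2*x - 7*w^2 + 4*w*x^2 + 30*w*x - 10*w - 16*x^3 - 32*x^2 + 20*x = -w^3 + w^2*(4*x - 6) + w*(4*x^2 + 26*x + 1) - 16*x^3 - 44*x^2 + 2*x + 30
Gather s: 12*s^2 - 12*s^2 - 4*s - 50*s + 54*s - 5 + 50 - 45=0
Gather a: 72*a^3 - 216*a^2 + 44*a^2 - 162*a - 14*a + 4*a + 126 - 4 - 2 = 72*a^3 - 172*a^2 - 172*a + 120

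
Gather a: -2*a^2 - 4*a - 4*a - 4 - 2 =-2*a^2 - 8*a - 6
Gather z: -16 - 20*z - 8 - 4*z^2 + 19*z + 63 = -4*z^2 - z + 39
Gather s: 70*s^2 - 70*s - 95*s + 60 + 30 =70*s^2 - 165*s + 90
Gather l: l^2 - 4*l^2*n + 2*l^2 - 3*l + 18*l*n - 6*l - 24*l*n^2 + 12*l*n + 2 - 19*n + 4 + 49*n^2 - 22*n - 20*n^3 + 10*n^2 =l^2*(3 - 4*n) + l*(-24*n^2 + 30*n - 9) - 20*n^3 + 59*n^2 - 41*n + 6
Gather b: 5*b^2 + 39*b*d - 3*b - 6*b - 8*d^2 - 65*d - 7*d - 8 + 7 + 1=5*b^2 + b*(39*d - 9) - 8*d^2 - 72*d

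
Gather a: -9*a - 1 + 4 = 3 - 9*a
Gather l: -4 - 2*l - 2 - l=-3*l - 6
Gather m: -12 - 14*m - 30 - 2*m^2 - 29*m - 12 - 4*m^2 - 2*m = -6*m^2 - 45*m - 54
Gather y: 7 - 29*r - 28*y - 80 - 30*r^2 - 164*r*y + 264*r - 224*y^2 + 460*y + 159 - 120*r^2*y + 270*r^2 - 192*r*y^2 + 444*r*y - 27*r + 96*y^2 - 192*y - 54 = 240*r^2 + 208*r + y^2*(-192*r - 128) + y*(-120*r^2 + 280*r + 240) + 32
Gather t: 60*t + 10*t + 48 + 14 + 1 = 70*t + 63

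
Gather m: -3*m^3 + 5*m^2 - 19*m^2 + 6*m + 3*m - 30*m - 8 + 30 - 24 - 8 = -3*m^3 - 14*m^2 - 21*m - 10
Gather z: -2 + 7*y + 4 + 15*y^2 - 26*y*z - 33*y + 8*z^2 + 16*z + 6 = 15*y^2 - 26*y + 8*z^2 + z*(16 - 26*y) + 8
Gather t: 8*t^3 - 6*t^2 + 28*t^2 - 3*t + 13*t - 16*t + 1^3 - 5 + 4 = 8*t^3 + 22*t^2 - 6*t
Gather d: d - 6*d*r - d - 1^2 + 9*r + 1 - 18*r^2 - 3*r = -6*d*r - 18*r^2 + 6*r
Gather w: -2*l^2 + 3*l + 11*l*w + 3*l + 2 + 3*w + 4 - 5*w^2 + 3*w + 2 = -2*l^2 + 6*l - 5*w^2 + w*(11*l + 6) + 8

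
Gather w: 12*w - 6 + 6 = 12*w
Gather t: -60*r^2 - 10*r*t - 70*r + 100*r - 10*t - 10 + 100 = -60*r^2 + 30*r + t*(-10*r - 10) + 90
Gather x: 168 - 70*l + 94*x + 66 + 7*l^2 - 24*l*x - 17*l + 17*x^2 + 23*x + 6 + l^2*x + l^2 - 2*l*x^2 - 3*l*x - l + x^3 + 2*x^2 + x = 8*l^2 - 88*l + x^3 + x^2*(19 - 2*l) + x*(l^2 - 27*l + 118) + 240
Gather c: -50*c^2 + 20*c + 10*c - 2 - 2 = -50*c^2 + 30*c - 4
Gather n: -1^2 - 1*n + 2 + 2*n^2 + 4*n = 2*n^2 + 3*n + 1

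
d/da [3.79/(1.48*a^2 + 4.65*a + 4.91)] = (-11.2184*a - 17.6235)/(1.48*a^2 + 4.65*a + 4.91)^2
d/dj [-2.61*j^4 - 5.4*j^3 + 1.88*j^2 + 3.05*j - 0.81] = -10.44*j^3 - 16.2*j^2 + 3.76*j + 3.05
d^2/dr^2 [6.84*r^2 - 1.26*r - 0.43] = 13.6800000000000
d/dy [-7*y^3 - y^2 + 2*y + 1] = -21*y^2 - 2*y + 2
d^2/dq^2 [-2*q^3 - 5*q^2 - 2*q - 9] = -12*q - 10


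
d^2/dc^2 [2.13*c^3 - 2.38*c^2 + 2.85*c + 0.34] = 12.78*c - 4.76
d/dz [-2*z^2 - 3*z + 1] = -4*z - 3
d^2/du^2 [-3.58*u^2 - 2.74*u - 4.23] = -7.16000000000000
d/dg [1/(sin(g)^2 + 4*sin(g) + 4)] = -2*cos(g)/(sin(g) + 2)^3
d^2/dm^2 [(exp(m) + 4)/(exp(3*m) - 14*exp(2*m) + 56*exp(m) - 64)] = (4*exp(6*m) - 6*exp(5*m) - 644*exp(4*m) + 5200*exp(3*m) - 12480*exp(2*m) + 1792*exp(m) + 18432)*exp(m)/(exp(9*m) - 42*exp(8*m) + 756*exp(7*m) - 7640*exp(6*m) + 47712*exp(5*m) - 190848*exp(4*m) + 488960*exp(3*m) - 774144*exp(2*m) + 688128*exp(m) - 262144)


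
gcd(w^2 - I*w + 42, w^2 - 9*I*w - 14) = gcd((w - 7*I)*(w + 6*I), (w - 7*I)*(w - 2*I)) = w - 7*I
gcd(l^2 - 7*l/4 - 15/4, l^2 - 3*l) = l - 3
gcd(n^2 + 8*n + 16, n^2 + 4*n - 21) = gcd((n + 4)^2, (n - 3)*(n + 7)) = 1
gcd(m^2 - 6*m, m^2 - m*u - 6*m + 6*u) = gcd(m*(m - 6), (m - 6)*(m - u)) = m - 6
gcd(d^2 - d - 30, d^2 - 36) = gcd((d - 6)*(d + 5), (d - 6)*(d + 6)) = d - 6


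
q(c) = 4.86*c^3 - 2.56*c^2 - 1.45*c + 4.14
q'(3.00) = 114.41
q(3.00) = 107.97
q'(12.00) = 2036.63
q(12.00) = 8016.18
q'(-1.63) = 45.63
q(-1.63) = -21.35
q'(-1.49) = 38.55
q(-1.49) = -15.46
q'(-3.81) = 229.70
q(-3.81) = -296.29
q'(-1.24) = 27.32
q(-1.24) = -7.26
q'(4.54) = 275.82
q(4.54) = 399.57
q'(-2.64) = 113.68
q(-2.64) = -99.30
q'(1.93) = 42.98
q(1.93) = 26.74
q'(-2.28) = 86.02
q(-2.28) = -63.46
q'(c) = 14.58*c^2 - 5.12*c - 1.45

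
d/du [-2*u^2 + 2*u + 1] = 2 - 4*u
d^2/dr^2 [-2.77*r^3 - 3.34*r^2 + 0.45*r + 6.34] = -16.62*r - 6.68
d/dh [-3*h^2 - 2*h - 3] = -6*h - 2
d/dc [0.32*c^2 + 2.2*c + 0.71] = 0.64*c + 2.2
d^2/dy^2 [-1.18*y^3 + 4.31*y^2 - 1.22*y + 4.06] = 8.62 - 7.08*y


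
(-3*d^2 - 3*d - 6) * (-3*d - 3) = 9*d^3 + 18*d^2 + 27*d + 18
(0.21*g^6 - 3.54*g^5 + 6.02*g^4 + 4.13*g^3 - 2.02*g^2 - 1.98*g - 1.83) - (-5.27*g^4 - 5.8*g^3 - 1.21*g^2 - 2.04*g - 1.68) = 0.21*g^6 - 3.54*g^5 + 11.29*g^4 + 9.93*g^3 - 0.81*g^2 + 0.0600000000000001*g - 0.15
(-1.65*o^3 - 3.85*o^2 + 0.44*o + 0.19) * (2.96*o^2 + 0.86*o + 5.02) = -4.884*o^5 - 12.815*o^4 - 10.2916*o^3 - 18.3862*o^2 + 2.3722*o + 0.9538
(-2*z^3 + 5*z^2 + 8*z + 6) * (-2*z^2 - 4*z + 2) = 4*z^5 - 2*z^4 - 40*z^3 - 34*z^2 - 8*z + 12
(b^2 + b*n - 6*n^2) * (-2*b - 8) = -2*b^3 - 2*b^2*n - 8*b^2 + 12*b*n^2 - 8*b*n + 48*n^2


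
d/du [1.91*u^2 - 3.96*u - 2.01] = 3.82*u - 3.96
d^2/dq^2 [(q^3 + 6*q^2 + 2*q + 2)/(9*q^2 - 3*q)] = 2*(37*q^3 + 54*q^2 - 18*q + 2)/(3*q^3*(27*q^3 - 27*q^2 + 9*q - 1))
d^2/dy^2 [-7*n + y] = 0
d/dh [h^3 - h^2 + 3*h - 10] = 3*h^2 - 2*h + 3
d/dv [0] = 0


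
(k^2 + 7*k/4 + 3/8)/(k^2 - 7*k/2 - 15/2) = (k + 1/4)/(k - 5)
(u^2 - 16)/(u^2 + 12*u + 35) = (u^2 - 16)/(u^2 + 12*u + 35)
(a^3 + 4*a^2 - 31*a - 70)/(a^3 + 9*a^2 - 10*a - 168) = (a^2 - 3*a - 10)/(a^2 + 2*a - 24)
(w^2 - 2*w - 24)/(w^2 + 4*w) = (w - 6)/w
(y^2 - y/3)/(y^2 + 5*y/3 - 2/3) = y/(y + 2)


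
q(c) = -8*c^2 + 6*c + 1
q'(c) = 6 - 16*c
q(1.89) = -16.24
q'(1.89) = -24.24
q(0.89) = 0.00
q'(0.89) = -8.24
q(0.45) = 2.08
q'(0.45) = -1.20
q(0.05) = 1.28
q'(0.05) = 5.20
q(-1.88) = -38.56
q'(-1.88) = 36.08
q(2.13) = -22.52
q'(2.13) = -28.08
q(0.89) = 0.00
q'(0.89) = -8.24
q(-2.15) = -48.88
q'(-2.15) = 40.40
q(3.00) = -53.00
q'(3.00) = -42.00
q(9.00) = -593.00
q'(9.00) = -138.00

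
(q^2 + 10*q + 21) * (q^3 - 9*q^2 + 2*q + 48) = q^5 + q^4 - 67*q^3 - 121*q^2 + 522*q + 1008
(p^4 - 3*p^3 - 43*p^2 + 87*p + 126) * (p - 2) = p^5 - 5*p^4 - 37*p^3 + 173*p^2 - 48*p - 252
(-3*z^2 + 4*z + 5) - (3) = -3*z^2 + 4*z + 2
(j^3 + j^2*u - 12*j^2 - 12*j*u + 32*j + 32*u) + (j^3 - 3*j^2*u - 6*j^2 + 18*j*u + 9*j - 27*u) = 2*j^3 - 2*j^2*u - 18*j^2 + 6*j*u + 41*j + 5*u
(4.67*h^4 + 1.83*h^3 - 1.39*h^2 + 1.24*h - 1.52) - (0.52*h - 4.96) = 4.67*h^4 + 1.83*h^3 - 1.39*h^2 + 0.72*h + 3.44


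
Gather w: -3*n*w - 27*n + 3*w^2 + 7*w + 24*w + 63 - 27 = -27*n + 3*w^2 + w*(31 - 3*n) + 36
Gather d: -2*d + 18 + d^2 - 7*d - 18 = d^2 - 9*d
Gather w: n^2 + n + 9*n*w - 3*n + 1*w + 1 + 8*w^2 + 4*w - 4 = n^2 - 2*n + 8*w^2 + w*(9*n + 5) - 3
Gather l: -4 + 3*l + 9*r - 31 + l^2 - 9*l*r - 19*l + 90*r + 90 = l^2 + l*(-9*r - 16) + 99*r + 55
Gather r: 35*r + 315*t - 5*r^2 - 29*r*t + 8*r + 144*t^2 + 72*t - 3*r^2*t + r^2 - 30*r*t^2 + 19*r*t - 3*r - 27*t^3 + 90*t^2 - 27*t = r^2*(-3*t - 4) + r*(-30*t^2 - 10*t + 40) - 27*t^3 + 234*t^2 + 360*t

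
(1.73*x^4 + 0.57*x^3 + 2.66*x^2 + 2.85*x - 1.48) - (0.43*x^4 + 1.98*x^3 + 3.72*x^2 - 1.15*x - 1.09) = 1.3*x^4 - 1.41*x^3 - 1.06*x^2 + 4.0*x - 0.39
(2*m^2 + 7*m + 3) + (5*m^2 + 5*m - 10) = 7*m^2 + 12*m - 7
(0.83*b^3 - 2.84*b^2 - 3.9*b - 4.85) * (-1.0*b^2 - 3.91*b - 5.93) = -0.83*b^5 - 0.4053*b^4 + 10.0825*b^3 + 36.9402*b^2 + 42.0905*b + 28.7605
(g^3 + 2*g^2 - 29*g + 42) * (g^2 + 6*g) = g^5 + 8*g^4 - 17*g^3 - 132*g^2 + 252*g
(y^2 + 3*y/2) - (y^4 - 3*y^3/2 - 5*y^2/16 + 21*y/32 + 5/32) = -y^4 + 3*y^3/2 + 21*y^2/16 + 27*y/32 - 5/32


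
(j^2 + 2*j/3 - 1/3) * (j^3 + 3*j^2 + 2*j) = j^5 + 11*j^4/3 + 11*j^3/3 + j^2/3 - 2*j/3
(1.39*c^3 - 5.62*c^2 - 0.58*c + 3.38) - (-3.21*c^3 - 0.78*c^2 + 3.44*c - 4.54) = 4.6*c^3 - 4.84*c^2 - 4.02*c + 7.92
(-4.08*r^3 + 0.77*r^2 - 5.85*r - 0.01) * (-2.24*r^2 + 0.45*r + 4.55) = 9.1392*r^5 - 3.5608*r^4 - 5.1135*r^3 + 0.8934*r^2 - 26.622*r - 0.0455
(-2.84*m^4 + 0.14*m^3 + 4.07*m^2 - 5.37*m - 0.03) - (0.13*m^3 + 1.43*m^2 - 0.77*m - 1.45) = -2.84*m^4 + 0.01*m^3 + 2.64*m^2 - 4.6*m + 1.42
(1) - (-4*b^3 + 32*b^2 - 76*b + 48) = 4*b^3 - 32*b^2 + 76*b - 47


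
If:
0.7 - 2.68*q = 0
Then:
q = 0.26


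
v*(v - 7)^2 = v^3 - 14*v^2 + 49*v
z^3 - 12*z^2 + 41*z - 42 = (z - 7)*(z - 3)*(z - 2)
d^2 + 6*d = d*(d + 6)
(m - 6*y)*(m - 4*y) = m^2 - 10*m*y + 24*y^2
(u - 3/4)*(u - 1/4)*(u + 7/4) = u^3 + 3*u^2/4 - 25*u/16 + 21/64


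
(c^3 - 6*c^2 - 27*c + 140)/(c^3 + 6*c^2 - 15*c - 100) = (c - 7)/(c + 5)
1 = 1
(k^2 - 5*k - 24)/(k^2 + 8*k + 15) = (k - 8)/(k + 5)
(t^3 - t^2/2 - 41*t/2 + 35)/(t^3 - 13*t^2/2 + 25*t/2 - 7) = (t + 5)/(t - 1)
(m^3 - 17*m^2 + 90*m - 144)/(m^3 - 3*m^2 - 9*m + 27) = (m^2 - 14*m + 48)/(m^2 - 9)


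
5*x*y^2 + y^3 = y^2*(5*x + y)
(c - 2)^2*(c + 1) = c^3 - 3*c^2 + 4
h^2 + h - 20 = (h - 4)*(h + 5)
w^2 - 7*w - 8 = (w - 8)*(w + 1)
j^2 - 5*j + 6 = (j - 3)*(j - 2)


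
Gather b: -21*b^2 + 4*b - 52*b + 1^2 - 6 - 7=-21*b^2 - 48*b - 12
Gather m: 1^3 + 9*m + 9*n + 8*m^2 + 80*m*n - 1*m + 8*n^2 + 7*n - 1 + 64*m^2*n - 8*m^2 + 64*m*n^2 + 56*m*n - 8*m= 64*m^2*n + m*(64*n^2 + 136*n) + 8*n^2 + 16*n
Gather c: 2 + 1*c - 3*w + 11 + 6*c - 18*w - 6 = 7*c - 21*w + 7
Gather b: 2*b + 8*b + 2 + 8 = 10*b + 10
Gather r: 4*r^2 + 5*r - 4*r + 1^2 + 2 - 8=4*r^2 + r - 5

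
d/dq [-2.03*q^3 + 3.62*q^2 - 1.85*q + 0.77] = -6.09*q^2 + 7.24*q - 1.85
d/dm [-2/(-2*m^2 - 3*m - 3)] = 2*(-4*m - 3)/(2*m^2 + 3*m + 3)^2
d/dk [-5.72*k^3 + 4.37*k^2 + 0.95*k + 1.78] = -17.16*k^2 + 8.74*k + 0.95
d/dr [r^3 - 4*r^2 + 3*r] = 3*r^2 - 8*r + 3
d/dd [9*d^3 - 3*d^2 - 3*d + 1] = 27*d^2 - 6*d - 3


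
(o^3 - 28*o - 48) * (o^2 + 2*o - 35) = o^5 + 2*o^4 - 63*o^3 - 104*o^2 + 884*o + 1680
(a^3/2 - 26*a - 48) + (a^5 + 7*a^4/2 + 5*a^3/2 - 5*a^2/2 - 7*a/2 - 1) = a^5 + 7*a^4/2 + 3*a^3 - 5*a^2/2 - 59*a/2 - 49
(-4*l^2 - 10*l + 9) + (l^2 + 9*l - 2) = -3*l^2 - l + 7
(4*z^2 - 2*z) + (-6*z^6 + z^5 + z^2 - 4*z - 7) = -6*z^6 + z^5 + 5*z^2 - 6*z - 7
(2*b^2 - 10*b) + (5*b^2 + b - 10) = 7*b^2 - 9*b - 10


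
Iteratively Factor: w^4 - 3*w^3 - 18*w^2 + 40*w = (w)*(w^3 - 3*w^2 - 18*w + 40) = w*(w + 4)*(w^2 - 7*w + 10) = w*(w - 5)*(w + 4)*(w - 2)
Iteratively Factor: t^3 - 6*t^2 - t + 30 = (t - 5)*(t^2 - t - 6) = (t - 5)*(t - 3)*(t + 2)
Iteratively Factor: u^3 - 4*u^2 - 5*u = (u + 1)*(u^2 - 5*u) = (u - 5)*(u + 1)*(u)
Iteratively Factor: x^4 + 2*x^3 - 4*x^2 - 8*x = (x + 2)*(x^3 - 4*x) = (x + 2)^2*(x^2 - 2*x) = x*(x + 2)^2*(x - 2)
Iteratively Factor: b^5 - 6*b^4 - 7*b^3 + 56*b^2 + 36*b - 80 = (b + 2)*(b^4 - 8*b^3 + 9*b^2 + 38*b - 40) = (b + 2)^2*(b^3 - 10*b^2 + 29*b - 20) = (b - 4)*(b + 2)^2*(b^2 - 6*b + 5) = (b - 5)*(b - 4)*(b + 2)^2*(b - 1)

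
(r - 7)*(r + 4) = r^2 - 3*r - 28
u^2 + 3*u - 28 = (u - 4)*(u + 7)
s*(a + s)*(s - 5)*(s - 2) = a*s^3 - 7*a*s^2 + 10*a*s + s^4 - 7*s^3 + 10*s^2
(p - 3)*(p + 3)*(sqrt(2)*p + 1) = sqrt(2)*p^3 + p^2 - 9*sqrt(2)*p - 9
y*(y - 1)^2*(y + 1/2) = y^4 - 3*y^3/2 + y/2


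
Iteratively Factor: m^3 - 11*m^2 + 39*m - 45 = (m - 5)*(m^2 - 6*m + 9) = (m - 5)*(m - 3)*(m - 3)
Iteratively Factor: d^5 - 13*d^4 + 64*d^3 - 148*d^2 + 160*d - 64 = (d - 4)*(d^4 - 9*d^3 + 28*d^2 - 36*d + 16) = (d - 4)*(d - 2)*(d^3 - 7*d^2 + 14*d - 8) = (d - 4)*(d - 2)*(d - 1)*(d^2 - 6*d + 8) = (d - 4)^2*(d - 2)*(d - 1)*(d - 2)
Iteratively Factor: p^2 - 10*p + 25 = (p - 5)*(p - 5)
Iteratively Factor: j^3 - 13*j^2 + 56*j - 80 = (j - 5)*(j^2 - 8*j + 16) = (j - 5)*(j - 4)*(j - 4)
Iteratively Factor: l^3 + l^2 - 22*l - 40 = (l - 5)*(l^2 + 6*l + 8) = (l - 5)*(l + 4)*(l + 2)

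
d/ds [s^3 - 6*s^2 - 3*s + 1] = 3*s^2 - 12*s - 3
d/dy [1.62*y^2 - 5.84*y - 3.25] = 3.24*y - 5.84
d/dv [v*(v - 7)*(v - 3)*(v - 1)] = 4*v^3 - 33*v^2 + 62*v - 21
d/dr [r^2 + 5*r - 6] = 2*r + 5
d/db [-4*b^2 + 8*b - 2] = 8 - 8*b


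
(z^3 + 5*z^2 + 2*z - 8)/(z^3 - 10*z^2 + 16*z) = (z^3 + 5*z^2 + 2*z - 8)/(z*(z^2 - 10*z + 16))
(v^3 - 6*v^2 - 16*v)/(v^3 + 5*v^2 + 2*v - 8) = v*(v - 8)/(v^2 + 3*v - 4)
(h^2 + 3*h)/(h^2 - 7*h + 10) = h*(h + 3)/(h^2 - 7*h + 10)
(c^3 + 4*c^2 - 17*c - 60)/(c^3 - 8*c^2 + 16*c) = (c^2 + 8*c + 15)/(c*(c - 4))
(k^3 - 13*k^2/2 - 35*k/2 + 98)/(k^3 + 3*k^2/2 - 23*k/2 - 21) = (k^2 - 3*k - 28)/(k^2 + 5*k + 6)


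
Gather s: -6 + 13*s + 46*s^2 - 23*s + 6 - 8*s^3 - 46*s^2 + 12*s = -8*s^3 + 2*s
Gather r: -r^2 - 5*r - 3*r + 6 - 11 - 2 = -r^2 - 8*r - 7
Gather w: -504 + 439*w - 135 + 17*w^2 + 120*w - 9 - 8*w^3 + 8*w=-8*w^3 + 17*w^2 + 567*w - 648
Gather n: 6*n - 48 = 6*n - 48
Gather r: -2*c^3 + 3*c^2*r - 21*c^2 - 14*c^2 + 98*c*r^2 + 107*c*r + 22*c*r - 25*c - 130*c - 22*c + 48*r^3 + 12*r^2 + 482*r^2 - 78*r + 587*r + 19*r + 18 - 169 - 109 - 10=-2*c^3 - 35*c^2 - 177*c + 48*r^3 + r^2*(98*c + 494) + r*(3*c^2 + 129*c + 528) - 270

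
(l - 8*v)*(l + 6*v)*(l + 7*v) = l^3 + 5*l^2*v - 62*l*v^2 - 336*v^3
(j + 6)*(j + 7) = j^2 + 13*j + 42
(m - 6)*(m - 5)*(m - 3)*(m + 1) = m^4 - 13*m^3 + 49*m^2 - 27*m - 90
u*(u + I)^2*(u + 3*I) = u^4 + 5*I*u^3 - 7*u^2 - 3*I*u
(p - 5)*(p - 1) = p^2 - 6*p + 5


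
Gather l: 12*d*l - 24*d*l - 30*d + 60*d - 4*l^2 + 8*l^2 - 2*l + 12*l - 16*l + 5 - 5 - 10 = 30*d + 4*l^2 + l*(-12*d - 6) - 10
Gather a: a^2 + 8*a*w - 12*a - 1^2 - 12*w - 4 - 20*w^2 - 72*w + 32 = a^2 + a*(8*w - 12) - 20*w^2 - 84*w + 27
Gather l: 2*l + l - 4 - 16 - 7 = 3*l - 27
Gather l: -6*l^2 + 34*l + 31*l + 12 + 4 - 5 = -6*l^2 + 65*l + 11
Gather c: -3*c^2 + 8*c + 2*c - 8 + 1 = -3*c^2 + 10*c - 7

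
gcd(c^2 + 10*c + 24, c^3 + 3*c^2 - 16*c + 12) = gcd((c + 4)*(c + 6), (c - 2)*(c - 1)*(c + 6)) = c + 6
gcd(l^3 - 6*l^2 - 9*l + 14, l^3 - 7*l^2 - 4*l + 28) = l^2 - 5*l - 14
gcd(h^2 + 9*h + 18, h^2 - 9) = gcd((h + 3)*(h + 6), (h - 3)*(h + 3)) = h + 3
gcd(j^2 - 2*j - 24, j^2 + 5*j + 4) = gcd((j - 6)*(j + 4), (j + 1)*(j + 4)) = j + 4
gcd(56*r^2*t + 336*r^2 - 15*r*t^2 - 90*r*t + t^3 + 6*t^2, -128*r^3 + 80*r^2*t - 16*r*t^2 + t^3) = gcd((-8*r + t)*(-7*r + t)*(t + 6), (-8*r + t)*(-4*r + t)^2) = 8*r - t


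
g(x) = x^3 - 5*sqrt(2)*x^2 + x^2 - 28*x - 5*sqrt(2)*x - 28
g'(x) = 3*x^2 - 10*sqrt(2)*x + 2*x - 28 - 5*sqrt(2)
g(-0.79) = -4.58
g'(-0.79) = -23.61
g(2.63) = -144.04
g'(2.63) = -46.25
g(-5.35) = -167.27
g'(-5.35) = 115.76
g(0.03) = -29.06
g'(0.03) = -35.43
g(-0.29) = -18.36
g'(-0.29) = -31.30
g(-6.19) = -280.71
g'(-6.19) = 155.04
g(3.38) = -177.28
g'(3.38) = -41.84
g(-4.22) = -63.27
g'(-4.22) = 69.59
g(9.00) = -106.40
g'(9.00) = 98.65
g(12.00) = 404.91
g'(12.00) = 251.22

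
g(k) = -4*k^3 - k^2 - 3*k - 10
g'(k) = -12*k^2 - 2*k - 3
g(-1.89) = 19.10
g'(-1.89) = -42.09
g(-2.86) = 83.98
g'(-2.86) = -95.44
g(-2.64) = 64.55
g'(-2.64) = -81.36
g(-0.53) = -8.10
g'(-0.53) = -5.31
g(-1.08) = -2.89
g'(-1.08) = -14.84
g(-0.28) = -9.15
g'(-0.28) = -3.38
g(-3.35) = 139.21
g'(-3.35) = -130.97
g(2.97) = -132.52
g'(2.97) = -114.79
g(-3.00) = 98.00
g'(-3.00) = -105.00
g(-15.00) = 13310.00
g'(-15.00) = -2673.00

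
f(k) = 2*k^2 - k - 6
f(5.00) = 39.00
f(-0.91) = -3.43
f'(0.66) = 1.64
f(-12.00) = 294.00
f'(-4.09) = -17.36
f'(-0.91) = -4.64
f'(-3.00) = -13.00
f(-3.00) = 15.00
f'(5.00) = 19.00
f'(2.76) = 10.04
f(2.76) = 6.48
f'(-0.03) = -1.12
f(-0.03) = -5.97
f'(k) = 4*k - 1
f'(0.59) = 1.36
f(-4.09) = 31.55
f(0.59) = -5.89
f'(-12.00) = -49.00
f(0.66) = -5.79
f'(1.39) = 4.56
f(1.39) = -3.53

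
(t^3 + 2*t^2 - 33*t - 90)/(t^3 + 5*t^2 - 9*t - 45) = (t - 6)/(t - 3)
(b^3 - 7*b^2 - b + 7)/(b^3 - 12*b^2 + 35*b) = (b^2 - 1)/(b*(b - 5))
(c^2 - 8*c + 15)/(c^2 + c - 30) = (c - 3)/(c + 6)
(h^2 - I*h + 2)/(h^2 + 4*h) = (h^2 - I*h + 2)/(h*(h + 4))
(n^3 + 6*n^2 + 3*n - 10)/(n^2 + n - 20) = (n^2 + n - 2)/(n - 4)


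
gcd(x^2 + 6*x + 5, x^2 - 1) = x + 1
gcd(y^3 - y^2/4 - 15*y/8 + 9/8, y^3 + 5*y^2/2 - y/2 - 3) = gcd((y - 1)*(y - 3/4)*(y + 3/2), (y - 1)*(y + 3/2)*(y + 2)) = y^2 + y/2 - 3/2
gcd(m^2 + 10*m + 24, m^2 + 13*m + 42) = m + 6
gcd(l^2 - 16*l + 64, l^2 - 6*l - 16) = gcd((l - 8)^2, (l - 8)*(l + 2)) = l - 8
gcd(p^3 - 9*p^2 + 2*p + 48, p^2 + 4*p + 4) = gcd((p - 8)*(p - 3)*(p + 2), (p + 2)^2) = p + 2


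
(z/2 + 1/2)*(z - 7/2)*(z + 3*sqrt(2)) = z^3/2 - 5*z^2/4 + 3*sqrt(2)*z^2/2 - 15*sqrt(2)*z/4 - 7*z/4 - 21*sqrt(2)/4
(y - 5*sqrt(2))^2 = y^2 - 10*sqrt(2)*y + 50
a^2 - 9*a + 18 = (a - 6)*(a - 3)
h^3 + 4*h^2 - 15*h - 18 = (h - 3)*(h + 1)*(h + 6)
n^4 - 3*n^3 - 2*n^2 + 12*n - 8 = (n - 2)^2*(n - 1)*(n + 2)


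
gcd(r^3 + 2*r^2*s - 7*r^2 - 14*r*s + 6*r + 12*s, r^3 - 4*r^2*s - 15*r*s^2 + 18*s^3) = 1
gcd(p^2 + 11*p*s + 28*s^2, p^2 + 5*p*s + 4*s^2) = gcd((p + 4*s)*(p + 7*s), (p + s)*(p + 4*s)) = p + 4*s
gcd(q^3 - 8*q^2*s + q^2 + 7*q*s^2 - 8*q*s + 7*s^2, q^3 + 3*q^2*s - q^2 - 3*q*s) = 1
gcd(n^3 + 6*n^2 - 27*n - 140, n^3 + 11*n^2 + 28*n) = n^2 + 11*n + 28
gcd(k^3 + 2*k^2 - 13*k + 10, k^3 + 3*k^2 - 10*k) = k^2 + 3*k - 10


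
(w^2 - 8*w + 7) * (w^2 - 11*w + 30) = w^4 - 19*w^3 + 125*w^2 - 317*w + 210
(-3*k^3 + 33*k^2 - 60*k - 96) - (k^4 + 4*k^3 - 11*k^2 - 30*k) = -k^4 - 7*k^3 + 44*k^2 - 30*k - 96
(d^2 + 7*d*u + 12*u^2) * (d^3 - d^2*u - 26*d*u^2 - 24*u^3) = d^5 + 6*d^4*u - 21*d^3*u^2 - 218*d^2*u^3 - 480*d*u^4 - 288*u^5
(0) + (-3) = -3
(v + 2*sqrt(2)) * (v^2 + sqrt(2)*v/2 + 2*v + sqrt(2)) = v^3 + 2*v^2 + 5*sqrt(2)*v^2/2 + 2*v + 5*sqrt(2)*v + 4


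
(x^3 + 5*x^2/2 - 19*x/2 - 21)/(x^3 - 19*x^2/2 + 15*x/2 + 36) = (2*x^2 + 11*x + 14)/(2*x^2 - 13*x - 24)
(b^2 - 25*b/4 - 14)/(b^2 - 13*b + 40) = (b + 7/4)/(b - 5)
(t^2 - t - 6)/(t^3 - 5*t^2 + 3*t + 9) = (t + 2)/(t^2 - 2*t - 3)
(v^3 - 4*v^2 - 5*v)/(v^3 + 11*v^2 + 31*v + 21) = v*(v - 5)/(v^2 + 10*v + 21)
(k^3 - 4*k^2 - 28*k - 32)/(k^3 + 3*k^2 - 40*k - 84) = (k^2 - 6*k - 16)/(k^2 + k - 42)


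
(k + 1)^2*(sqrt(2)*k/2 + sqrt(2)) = sqrt(2)*k^3/2 + 2*sqrt(2)*k^2 + 5*sqrt(2)*k/2 + sqrt(2)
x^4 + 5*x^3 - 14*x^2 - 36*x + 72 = (x - 2)^2*(x + 3)*(x + 6)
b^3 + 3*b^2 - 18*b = b*(b - 3)*(b + 6)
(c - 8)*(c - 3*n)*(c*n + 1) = c^3*n - 3*c^2*n^2 - 8*c^2*n + c^2 + 24*c*n^2 - 3*c*n - 8*c + 24*n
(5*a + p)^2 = 25*a^2 + 10*a*p + p^2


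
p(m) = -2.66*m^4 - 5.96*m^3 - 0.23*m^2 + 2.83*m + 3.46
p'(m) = -10.64*m^3 - 17.88*m^2 - 0.46*m + 2.83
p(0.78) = 1.71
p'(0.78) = -13.46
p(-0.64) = 2.67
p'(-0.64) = -1.41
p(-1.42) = 5.23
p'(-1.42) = -2.10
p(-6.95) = -4232.66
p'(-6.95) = 2714.25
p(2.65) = -232.75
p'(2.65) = -321.96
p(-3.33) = -115.52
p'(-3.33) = 198.99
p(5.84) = -4269.04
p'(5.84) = -2728.90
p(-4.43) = -519.90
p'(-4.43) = 579.00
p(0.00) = 3.46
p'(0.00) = 2.83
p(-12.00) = -44922.50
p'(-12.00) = 15819.55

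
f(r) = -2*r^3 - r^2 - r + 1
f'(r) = -6*r^2 - 2*r - 1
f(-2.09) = 16.98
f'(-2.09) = -23.03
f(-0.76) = 2.06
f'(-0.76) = -2.95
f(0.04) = 0.96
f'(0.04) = -1.09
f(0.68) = -0.77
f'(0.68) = -5.13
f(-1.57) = 7.84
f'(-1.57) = -12.65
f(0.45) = 0.17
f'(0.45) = -3.12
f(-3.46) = 75.33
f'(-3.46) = -65.91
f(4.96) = -272.61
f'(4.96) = -158.53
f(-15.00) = 6541.00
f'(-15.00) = -1321.00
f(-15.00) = 6541.00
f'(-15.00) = -1321.00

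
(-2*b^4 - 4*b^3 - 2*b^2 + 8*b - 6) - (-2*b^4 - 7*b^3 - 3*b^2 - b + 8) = 3*b^3 + b^2 + 9*b - 14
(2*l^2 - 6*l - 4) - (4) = 2*l^2 - 6*l - 8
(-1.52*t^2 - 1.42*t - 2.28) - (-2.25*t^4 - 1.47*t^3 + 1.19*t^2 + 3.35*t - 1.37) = 2.25*t^4 + 1.47*t^3 - 2.71*t^2 - 4.77*t - 0.91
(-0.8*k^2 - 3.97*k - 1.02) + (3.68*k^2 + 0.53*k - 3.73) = 2.88*k^2 - 3.44*k - 4.75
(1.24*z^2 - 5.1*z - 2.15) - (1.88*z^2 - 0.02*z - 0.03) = -0.64*z^2 - 5.08*z - 2.12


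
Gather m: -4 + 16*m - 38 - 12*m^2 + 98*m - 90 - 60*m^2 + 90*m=-72*m^2 + 204*m - 132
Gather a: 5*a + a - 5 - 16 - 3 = 6*a - 24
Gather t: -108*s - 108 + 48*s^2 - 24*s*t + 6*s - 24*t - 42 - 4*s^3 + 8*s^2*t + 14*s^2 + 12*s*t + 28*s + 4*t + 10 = -4*s^3 + 62*s^2 - 74*s + t*(8*s^2 - 12*s - 20) - 140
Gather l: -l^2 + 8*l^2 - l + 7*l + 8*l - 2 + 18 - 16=7*l^2 + 14*l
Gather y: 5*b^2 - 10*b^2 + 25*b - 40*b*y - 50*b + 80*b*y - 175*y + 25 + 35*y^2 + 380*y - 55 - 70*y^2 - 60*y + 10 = -5*b^2 - 25*b - 35*y^2 + y*(40*b + 145) - 20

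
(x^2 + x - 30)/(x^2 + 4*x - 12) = (x - 5)/(x - 2)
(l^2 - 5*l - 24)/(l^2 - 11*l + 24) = (l + 3)/(l - 3)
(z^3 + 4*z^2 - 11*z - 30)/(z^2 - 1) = (z^3 + 4*z^2 - 11*z - 30)/(z^2 - 1)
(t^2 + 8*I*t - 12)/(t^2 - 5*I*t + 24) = (t^2 + 8*I*t - 12)/(t^2 - 5*I*t + 24)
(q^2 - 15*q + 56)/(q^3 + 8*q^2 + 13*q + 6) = (q^2 - 15*q + 56)/(q^3 + 8*q^2 + 13*q + 6)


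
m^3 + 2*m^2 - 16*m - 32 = (m - 4)*(m + 2)*(m + 4)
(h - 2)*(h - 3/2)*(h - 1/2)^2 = h^4 - 9*h^3/2 + 27*h^2/4 - 31*h/8 + 3/4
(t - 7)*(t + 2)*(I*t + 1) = I*t^3 + t^2 - 5*I*t^2 - 5*t - 14*I*t - 14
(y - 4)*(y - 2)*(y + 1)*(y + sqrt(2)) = y^4 - 5*y^3 + sqrt(2)*y^3 - 5*sqrt(2)*y^2 + 2*y^2 + 2*sqrt(2)*y + 8*y + 8*sqrt(2)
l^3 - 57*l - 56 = (l - 8)*(l + 1)*(l + 7)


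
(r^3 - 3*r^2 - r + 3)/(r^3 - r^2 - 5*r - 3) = (r - 1)/(r + 1)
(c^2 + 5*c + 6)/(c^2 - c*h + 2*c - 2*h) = (c + 3)/(c - h)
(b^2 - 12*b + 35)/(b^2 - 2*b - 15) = (b - 7)/(b + 3)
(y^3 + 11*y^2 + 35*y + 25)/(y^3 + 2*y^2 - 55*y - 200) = (y + 1)/(y - 8)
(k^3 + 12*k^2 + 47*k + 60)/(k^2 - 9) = (k^2 + 9*k + 20)/(k - 3)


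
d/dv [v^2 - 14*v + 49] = 2*v - 14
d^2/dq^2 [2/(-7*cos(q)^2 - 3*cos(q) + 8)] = 2*(196*sin(q)^4 - 331*sin(q)^2 - 219*cos(q)/4 + 63*cos(3*q)/4 + 5)/(-7*sin(q)^2 + 3*cos(q) - 1)^3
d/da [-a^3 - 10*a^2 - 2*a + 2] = -3*a^2 - 20*a - 2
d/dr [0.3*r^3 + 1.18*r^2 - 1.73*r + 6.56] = 0.9*r^2 + 2.36*r - 1.73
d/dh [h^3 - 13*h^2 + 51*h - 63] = 3*h^2 - 26*h + 51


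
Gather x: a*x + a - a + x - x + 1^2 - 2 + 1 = a*x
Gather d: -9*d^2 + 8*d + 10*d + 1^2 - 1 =-9*d^2 + 18*d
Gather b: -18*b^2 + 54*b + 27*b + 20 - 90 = -18*b^2 + 81*b - 70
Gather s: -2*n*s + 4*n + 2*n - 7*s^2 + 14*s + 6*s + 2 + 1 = 6*n - 7*s^2 + s*(20 - 2*n) + 3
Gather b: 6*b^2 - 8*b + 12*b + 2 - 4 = 6*b^2 + 4*b - 2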